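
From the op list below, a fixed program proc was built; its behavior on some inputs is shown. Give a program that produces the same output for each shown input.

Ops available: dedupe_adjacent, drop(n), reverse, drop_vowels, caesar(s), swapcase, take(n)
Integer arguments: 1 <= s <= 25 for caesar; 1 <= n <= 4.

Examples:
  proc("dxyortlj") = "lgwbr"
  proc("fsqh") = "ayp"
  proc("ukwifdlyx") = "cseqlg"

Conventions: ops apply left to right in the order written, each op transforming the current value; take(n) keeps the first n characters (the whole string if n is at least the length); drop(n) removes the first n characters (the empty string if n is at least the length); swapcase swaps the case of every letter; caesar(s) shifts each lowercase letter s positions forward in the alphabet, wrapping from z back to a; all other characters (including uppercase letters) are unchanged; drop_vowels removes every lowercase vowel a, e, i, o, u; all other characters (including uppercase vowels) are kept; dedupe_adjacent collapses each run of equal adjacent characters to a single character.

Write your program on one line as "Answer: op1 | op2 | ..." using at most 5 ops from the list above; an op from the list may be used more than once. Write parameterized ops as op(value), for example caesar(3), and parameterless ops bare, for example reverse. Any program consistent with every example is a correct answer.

caesar(3) | drop_vowels | reverse | caesar(5) | reverse

Check, running the answer program on each example:
  "dxyortlj" -> "gabruwom" -> "gbrwm" -> "mwrbg" -> "rbwgl" -> "lgwbr"
  "fsqh" -> "ivtk" -> "vtk" -> "ktv" -> "pya" -> "ayp"
  "ukwifdlyx" -> "xnzligoba" -> "xnzlgb" -> "bglznx" -> "glqesc" -> "cseqlg"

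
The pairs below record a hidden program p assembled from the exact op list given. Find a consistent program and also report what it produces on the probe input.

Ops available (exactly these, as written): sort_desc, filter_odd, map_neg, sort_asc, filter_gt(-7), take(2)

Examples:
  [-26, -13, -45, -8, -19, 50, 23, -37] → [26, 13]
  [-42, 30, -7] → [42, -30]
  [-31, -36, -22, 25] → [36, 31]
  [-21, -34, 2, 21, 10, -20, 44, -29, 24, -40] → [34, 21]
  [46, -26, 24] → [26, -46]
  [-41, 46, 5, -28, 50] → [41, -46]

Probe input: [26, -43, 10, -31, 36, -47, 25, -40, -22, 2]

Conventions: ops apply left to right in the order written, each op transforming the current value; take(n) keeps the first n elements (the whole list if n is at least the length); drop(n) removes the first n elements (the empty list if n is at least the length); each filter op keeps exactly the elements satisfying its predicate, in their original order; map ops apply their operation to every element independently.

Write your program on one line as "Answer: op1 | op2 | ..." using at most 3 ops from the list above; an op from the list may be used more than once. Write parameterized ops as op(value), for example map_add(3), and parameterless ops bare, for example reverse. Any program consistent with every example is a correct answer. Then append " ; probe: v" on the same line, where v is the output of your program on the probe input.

take(2) | map_neg | sort_desc ; probe: [43, -26]

Check, running the answer program on each example:
  [-26, -13, -45, -8, -19, 50, 23, -37] -> [-26, -13] -> [26, 13] -> [26, 13]
  [-42, 30, -7] -> [-42, 30] -> [42, -30] -> [42, -30]
  [-31, -36, -22, 25] -> [-31, -36] -> [31, 36] -> [36, 31]
  [-21, -34, 2, 21, 10, -20, 44, -29, 24, -40] -> [-21, -34] -> [21, 34] -> [34, 21]
  [46, -26, 24] -> [46, -26] -> [-46, 26] -> [26, -46]
  [-41, 46, 5, -28, 50] -> [-41, 46] -> [41, -46] -> [41, -46]
  probe: [26, -43, 10, -31, 36, -47, 25, -40, -22, 2] -> [26, -43] -> [-26, 43] -> [43, -26]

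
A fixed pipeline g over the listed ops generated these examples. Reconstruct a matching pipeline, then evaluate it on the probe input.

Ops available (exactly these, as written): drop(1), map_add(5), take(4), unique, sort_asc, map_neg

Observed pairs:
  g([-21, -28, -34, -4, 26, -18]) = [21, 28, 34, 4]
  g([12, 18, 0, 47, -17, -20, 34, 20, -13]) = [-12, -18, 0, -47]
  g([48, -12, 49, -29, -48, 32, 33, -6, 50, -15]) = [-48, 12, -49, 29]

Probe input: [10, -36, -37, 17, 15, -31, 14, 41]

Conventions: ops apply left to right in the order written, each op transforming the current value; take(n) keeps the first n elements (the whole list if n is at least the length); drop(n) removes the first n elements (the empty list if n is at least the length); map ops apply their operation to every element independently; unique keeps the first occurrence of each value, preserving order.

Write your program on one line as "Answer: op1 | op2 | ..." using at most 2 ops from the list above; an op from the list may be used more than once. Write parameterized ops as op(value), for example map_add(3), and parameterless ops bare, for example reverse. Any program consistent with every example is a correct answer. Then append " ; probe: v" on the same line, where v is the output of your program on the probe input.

map_neg | take(4) ; probe: [-10, 36, 37, -17]

Check, running the answer program on each example:
  [-21, -28, -34, -4, 26, -18] -> [21, 28, 34, 4, -26, 18] -> [21, 28, 34, 4]
  [12, 18, 0, 47, -17, -20, 34, 20, -13] -> [-12, -18, 0, -47, 17, 20, -34, -20, 13] -> [-12, -18, 0, -47]
  [48, -12, 49, -29, -48, 32, 33, -6, 50, -15] -> [-48, 12, -49, 29, 48, -32, -33, 6, -50, 15] -> [-48, 12, -49, 29]
  probe: [10, -36, -37, 17, 15, -31, 14, 41] -> [-10, 36, 37, -17, -15, 31, -14, -41] -> [-10, 36, 37, -17]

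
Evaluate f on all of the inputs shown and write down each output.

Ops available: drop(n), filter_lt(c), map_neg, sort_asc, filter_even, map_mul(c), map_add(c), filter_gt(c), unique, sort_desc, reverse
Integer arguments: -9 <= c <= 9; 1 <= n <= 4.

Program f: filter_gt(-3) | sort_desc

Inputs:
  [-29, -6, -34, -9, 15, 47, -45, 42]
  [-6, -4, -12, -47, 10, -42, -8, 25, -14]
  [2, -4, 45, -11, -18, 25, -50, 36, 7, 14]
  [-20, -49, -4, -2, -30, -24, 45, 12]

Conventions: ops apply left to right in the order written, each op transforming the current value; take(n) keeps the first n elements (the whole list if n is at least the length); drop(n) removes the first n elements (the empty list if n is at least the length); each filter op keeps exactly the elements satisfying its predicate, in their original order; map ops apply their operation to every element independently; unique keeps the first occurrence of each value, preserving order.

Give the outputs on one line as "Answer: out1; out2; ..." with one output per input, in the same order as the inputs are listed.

Execution, op by op:
  [-29, -6, -34, -9, 15, 47, -45, 42] -> [15, 47, 42] -> [47, 42, 15]
  [-6, -4, -12, -47, 10, -42, -8, 25, -14] -> [10, 25] -> [25, 10]
  [2, -4, 45, -11, -18, 25, -50, 36, 7, 14] -> [2, 45, 25, 36, 7, 14] -> [45, 36, 25, 14, 7, 2]
  [-20, -49, -4, -2, -30, -24, 45, 12] -> [-2, 45, 12] -> [45, 12, -2]

[47, 42, 15]; [25, 10]; [45, 36, 25, 14, 7, 2]; [45, 12, -2]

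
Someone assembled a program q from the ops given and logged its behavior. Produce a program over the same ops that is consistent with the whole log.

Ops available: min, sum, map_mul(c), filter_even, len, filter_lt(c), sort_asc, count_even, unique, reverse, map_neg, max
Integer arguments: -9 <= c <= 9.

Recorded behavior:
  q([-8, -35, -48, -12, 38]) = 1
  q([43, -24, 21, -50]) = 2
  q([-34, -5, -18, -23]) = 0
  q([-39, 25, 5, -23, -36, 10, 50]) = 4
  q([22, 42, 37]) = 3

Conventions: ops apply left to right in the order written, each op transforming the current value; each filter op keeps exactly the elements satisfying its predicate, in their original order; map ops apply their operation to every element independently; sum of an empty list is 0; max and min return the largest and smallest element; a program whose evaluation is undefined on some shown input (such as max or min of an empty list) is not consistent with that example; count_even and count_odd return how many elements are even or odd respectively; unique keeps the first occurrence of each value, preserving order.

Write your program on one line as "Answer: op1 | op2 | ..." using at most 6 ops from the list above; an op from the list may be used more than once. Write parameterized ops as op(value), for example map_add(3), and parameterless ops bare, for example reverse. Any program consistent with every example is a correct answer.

map_mul(9) | sort_asc | map_neg | filter_lt(2) | len

Check, running the answer program on each example:
  [-8, -35, -48, -12, 38] -> [-72, -315, -432, -108, 342] -> [-432, -315, -108, -72, 342] -> [432, 315, 108, 72, -342] -> [-342] -> 1
  [43, -24, 21, -50] -> [387, -216, 189, -450] -> [-450, -216, 189, 387] -> [450, 216, -189, -387] -> [-189, -387] -> 2
  [-34, -5, -18, -23] -> [-306, -45, -162, -207] -> [-306, -207, -162, -45] -> [306, 207, 162, 45] -> [] -> 0
  [-39, 25, 5, -23, -36, 10, 50] -> [-351, 225, 45, -207, -324, 90, 450] -> [-351, -324, -207, 45, 90, 225, 450] -> [351, 324, 207, -45, -90, -225, -450] -> [-45, -90, -225, -450] -> 4
  [22, 42, 37] -> [198, 378, 333] -> [198, 333, 378] -> [-198, -333, -378] -> [-198, -333, -378] -> 3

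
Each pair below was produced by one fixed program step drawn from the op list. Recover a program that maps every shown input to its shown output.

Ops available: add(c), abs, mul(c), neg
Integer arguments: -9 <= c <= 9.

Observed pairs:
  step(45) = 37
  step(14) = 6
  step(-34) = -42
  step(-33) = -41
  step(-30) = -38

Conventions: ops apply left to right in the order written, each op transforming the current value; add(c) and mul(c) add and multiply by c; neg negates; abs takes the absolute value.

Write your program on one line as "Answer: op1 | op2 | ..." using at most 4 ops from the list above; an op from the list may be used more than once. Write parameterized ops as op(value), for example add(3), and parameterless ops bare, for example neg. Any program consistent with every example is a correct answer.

neg | add(8) | neg

Check, running the answer program on each example:
  45 -> -45 -> -37 -> 37
  14 -> -14 -> -6 -> 6
  -34 -> 34 -> 42 -> -42
  -33 -> 33 -> 41 -> -41
  -30 -> 30 -> 38 -> -38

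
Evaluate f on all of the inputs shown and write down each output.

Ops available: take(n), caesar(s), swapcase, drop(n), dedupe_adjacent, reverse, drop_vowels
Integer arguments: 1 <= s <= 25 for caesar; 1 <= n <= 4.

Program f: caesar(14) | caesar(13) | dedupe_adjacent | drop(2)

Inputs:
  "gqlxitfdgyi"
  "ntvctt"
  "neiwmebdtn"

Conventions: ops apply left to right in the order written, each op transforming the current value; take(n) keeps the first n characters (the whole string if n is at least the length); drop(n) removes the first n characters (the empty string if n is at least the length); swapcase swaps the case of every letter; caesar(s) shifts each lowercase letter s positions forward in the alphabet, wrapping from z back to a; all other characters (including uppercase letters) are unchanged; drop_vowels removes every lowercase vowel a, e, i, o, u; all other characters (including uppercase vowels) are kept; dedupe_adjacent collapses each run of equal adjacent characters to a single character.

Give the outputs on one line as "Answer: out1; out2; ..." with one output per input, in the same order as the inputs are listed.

Execution, op by op:
  "gqlxitfdgyi" -> "uezlwhtrumw" -> "hrmyjugehzj" -> "hrmyjugehzj" -> "myjugehzj"
  "ntvctt" -> "bhjqhh" -> "ouwduu" -> "ouwdu" -> "wdu"
  "neiwmebdtn" -> "bswkasprhb" -> "ofjxnfceuo" -> "ofjxnfceuo" -> "jxnfceuo"

"myjugehzj"; "wdu"; "jxnfceuo"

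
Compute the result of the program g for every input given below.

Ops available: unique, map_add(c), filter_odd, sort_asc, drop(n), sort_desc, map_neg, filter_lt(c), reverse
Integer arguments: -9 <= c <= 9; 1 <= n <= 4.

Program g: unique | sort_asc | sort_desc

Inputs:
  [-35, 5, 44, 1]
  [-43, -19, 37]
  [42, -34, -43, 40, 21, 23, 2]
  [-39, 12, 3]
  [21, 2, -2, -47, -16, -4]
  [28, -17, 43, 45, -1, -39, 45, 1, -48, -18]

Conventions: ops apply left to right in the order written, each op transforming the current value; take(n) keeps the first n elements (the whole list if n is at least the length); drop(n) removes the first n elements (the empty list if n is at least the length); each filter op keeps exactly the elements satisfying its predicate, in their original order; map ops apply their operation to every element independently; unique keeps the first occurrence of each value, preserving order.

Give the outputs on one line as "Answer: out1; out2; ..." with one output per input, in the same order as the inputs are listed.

Execution, op by op:
  [-35, 5, 44, 1] -> [-35, 5, 44, 1] -> [-35, 1, 5, 44] -> [44, 5, 1, -35]
  [-43, -19, 37] -> [-43, -19, 37] -> [-43, -19, 37] -> [37, -19, -43]
  [42, -34, -43, 40, 21, 23, 2] -> [42, -34, -43, 40, 21, 23, 2] -> [-43, -34, 2, 21, 23, 40, 42] -> [42, 40, 23, 21, 2, -34, -43]
  [-39, 12, 3] -> [-39, 12, 3] -> [-39, 3, 12] -> [12, 3, -39]
  [21, 2, -2, -47, -16, -4] -> [21, 2, -2, -47, -16, -4] -> [-47, -16, -4, -2, 2, 21] -> [21, 2, -2, -4, -16, -47]
  [28, -17, 43, 45, -1, -39, 45, 1, -48, -18] -> [28, -17, 43, 45, -1, -39, 1, -48, -18] -> [-48, -39, -18, -17, -1, 1, 28, 43, 45] -> [45, 43, 28, 1, -1, -17, -18, -39, -48]

[44, 5, 1, -35]; [37, -19, -43]; [42, 40, 23, 21, 2, -34, -43]; [12, 3, -39]; [21, 2, -2, -4, -16, -47]; [45, 43, 28, 1, -1, -17, -18, -39, -48]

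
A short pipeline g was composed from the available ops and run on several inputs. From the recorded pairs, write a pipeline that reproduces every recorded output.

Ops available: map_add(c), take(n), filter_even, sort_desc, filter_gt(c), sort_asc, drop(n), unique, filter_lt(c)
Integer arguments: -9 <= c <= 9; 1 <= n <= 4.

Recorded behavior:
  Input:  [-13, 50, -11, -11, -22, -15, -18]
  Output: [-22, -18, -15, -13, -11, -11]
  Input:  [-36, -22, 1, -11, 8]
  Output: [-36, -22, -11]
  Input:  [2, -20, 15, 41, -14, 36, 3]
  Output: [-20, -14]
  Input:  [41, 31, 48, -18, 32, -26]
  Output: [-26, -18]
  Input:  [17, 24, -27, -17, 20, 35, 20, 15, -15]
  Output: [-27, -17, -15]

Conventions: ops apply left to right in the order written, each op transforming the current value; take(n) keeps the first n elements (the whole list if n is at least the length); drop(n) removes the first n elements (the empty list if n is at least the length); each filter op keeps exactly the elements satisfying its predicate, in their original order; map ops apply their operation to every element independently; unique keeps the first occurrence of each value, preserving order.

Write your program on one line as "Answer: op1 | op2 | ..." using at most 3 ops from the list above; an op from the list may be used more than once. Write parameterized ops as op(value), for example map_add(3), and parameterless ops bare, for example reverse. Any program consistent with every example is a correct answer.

sort_asc | filter_lt(-3)

Check, running the answer program on each example:
  [-13, 50, -11, -11, -22, -15, -18] -> [-22, -18, -15, -13, -11, -11, 50] -> [-22, -18, -15, -13, -11, -11]
  [-36, -22, 1, -11, 8] -> [-36, -22, -11, 1, 8] -> [-36, -22, -11]
  [2, -20, 15, 41, -14, 36, 3] -> [-20, -14, 2, 3, 15, 36, 41] -> [-20, -14]
  [41, 31, 48, -18, 32, -26] -> [-26, -18, 31, 32, 41, 48] -> [-26, -18]
  [17, 24, -27, -17, 20, 35, 20, 15, -15] -> [-27, -17, -15, 15, 17, 20, 20, 24, 35] -> [-27, -17, -15]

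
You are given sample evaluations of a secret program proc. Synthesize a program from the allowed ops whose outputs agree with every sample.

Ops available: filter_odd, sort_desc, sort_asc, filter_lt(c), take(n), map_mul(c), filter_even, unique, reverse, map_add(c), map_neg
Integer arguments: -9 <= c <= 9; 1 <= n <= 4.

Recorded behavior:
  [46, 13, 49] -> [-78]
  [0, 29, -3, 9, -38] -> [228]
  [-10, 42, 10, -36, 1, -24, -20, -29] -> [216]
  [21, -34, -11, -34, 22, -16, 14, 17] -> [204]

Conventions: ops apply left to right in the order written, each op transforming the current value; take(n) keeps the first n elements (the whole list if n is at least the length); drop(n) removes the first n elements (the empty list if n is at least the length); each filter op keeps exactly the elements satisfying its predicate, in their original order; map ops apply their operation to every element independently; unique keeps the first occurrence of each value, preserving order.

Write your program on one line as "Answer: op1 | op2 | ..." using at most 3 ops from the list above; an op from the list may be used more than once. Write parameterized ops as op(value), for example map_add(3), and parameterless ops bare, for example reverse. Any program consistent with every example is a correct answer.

sort_asc | map_mul(-6) | take(1)

Check, running the answer program on each example:
  [46, 13, 49] -> [13, 46, 49] -> [-78, -276, -294] -> [-78]
  [0, 29, -3, 9, -38] -> [-38, -3, 0, 9, 29] -> [228, 18, 0, -54, -174] -> [228]
  [-10, 42, 10, -36, 1, -24, -20, -29] -> [-36, -29, -24, -20, -10, 1, 10, 42] -> [216, 174, 144, 120, 60, -6, -60, -252] -> [216]
  [21, -34, -11, -34, 22, -16, 14, 17] -> [-34, -34, -16, -11, 14, 17, 21, 22] -> [204, 204, 96, 66, -84, -102, -126, -132] -> [204]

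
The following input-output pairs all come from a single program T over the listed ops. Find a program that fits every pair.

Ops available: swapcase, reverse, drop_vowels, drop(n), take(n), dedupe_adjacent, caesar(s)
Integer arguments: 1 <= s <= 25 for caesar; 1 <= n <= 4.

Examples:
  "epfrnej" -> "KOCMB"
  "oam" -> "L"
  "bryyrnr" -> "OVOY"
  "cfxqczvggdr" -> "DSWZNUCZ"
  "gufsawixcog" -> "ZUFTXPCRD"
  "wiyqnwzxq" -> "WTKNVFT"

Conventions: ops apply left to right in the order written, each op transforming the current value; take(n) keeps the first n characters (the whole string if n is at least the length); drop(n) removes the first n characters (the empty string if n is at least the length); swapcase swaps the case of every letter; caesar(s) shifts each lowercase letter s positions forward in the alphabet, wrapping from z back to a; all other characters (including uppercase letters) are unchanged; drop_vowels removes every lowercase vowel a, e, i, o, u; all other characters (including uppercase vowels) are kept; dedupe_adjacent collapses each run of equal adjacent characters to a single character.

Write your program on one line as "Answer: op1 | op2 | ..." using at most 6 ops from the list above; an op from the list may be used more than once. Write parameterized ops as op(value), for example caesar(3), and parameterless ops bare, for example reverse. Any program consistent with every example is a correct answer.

reverse | caesar(23) | dedupe_adjacent | swapcase | drop(2)

Check, running the answer program on each example:
  "epfrnej" -> "jenrfpe" -> "gbkocmb" -> "gbkocmb" -> "GBKOCMB" -> "KOCMB"
  "oam" -> "mao" -> "jxl" -> "jxl" -> "JXL" -> "L"
  "bryyrnr" -> "rnryyrb" -> "okovvoy" -> "okovoy" -> "OKOVOY" -> "OVOY"
  "cfxqczvggdr" -> "rdggvzcqxfc" -> "oaddswznucz" -> "oadswznucz" -> "OADSWZNUCZ" -> "DSWZNUCZ"
  "gufsawixcog" -> "gocxiwasfug" -> "dlzuftxpcrd" -> "dlzuftxpcrd" -> "DLZUFTXPCRD" -> "ZUFTXPCRD"
  "wiyqnwzxq" -> "qxzwnqyiw" -> "nuwtknvft" -> "nuwtknvft" -> "NUWTKNVFT" -> "WTKNVFT"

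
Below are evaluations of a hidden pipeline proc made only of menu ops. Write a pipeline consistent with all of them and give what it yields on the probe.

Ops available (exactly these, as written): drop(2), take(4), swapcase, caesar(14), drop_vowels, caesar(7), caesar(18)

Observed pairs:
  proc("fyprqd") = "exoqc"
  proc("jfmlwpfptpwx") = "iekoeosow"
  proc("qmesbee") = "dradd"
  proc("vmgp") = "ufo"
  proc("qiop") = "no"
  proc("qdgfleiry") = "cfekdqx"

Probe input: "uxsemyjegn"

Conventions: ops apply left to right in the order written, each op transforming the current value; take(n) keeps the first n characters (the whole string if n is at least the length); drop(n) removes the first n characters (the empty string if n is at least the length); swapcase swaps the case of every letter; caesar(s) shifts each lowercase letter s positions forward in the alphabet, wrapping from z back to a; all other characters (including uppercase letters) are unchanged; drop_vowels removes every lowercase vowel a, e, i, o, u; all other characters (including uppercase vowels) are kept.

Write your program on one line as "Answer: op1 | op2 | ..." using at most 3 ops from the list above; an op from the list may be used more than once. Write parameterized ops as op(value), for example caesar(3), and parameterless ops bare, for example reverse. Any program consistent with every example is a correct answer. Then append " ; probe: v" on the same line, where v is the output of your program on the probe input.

caesar(18) | drop_vowels | caesar(7) ; probe: "twrdxidfm"

Check, running the answer program on each example:
  "fyprqd" -> "xqhjiv" -> "xqhjv" -> "exoqc"
  "jfmlwpfptpwx" -> "bxedohxhlhop" -> "bxdhxhlhp" -> "iekoeosow"
  "qmesbee" -> "iewktww" -> "wktww" -> "dradd"
  "vmgp" -> "neyh" -> "nyh" -> "ufo"
  "qiop" -> "iagh" -> "gh" -> "no"
  "qdgfleiry" -> "ivyxdwajq" -> "vyxdwjq" -> "cfekdqx"
  probe: "uxsemyjegn" -> "mpkweqbwyf" -> "mpkwqbwyf" -> "twrdxidfm"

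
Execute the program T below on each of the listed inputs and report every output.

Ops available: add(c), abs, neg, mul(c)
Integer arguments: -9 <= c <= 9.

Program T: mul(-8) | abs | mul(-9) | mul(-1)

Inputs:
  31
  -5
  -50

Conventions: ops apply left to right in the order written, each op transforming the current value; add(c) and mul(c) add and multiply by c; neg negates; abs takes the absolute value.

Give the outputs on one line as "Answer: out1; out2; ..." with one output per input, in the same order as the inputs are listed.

Execution, op by op:
  31 -> -248 -> 248 -> -2232 -> 2232
  -5 -> 40 -> 40 -> -360 -> 360
  -50 -> 400 -> 400 -> -3600 -> 3600

2232; 360; 3600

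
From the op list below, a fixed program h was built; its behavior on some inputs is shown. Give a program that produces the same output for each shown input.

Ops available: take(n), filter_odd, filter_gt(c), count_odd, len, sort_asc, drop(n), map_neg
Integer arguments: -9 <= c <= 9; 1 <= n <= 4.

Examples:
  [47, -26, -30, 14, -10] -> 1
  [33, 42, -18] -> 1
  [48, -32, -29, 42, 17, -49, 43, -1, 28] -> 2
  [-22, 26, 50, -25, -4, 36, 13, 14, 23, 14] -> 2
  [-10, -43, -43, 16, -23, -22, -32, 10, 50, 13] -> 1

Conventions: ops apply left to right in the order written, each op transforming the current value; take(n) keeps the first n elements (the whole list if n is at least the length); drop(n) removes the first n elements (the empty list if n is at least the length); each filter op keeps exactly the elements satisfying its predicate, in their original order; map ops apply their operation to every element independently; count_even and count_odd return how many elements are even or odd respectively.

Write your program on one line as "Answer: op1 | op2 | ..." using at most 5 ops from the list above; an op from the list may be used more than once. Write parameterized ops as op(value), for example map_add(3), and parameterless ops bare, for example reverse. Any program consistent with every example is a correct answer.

filter_gt(3) | map_neg | filter_odd | len

Check, running the answer program on each example:
  [47, -26, -30, 14, -10] -> [47, 14] -> [-47, -14] -> [-47] -> 1
  [33, 42, -18] -> [33, 42] -> [-33, -42] -> [-33] -> 1
  [48, -32, -29, 42, 17, -49, 43, -1, 28] -> [48, 42, 17, 43, 28] -> [-48, -42, -17, -43, -28] -> [-17, -43] -> 2
  [-22, 26, 50, -25, -4, 36, 13, 14, 23, 14] -> [26, 50, 36, 13, 14, 23, 14] -> [-26, -50, -36, -13, -14, -23, -14] -> [-13, -23] -> 2
  [-10, -43, -43, 16, -23, -22, -32, 10, 50, 13] -> [16, 10, 50, 13] -> [-16, -10, -50, -13] -> [-13] -> 1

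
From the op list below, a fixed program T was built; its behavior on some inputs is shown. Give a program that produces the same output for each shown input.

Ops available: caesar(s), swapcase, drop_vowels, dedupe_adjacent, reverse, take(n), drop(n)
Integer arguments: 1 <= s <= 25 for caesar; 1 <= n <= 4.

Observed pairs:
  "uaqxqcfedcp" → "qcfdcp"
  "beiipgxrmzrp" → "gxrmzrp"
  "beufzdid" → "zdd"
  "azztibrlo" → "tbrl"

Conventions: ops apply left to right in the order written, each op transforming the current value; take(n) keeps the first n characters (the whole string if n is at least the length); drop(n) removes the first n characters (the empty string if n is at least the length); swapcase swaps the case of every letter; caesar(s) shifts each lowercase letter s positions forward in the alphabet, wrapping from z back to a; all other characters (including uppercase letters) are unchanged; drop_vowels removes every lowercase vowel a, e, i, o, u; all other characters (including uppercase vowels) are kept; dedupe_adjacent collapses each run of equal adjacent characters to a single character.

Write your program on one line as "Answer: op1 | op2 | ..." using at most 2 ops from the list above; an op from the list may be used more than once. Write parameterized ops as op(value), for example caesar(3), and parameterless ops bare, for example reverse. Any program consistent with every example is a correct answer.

drop_vowels | drop(2)

Check, running the answer program on each example:
  "uaqxqcfedcp" -> "qxqcfdcp" -> "qcfdcp"
  "beiipgxrmzrp" -> "bpgxrmzrp" -> "gxrmzrp"
  "beufzdid" -> "bfzdd" -> "zdd"
  "azztibrlo" -> "zztbrl" -> "tbrl"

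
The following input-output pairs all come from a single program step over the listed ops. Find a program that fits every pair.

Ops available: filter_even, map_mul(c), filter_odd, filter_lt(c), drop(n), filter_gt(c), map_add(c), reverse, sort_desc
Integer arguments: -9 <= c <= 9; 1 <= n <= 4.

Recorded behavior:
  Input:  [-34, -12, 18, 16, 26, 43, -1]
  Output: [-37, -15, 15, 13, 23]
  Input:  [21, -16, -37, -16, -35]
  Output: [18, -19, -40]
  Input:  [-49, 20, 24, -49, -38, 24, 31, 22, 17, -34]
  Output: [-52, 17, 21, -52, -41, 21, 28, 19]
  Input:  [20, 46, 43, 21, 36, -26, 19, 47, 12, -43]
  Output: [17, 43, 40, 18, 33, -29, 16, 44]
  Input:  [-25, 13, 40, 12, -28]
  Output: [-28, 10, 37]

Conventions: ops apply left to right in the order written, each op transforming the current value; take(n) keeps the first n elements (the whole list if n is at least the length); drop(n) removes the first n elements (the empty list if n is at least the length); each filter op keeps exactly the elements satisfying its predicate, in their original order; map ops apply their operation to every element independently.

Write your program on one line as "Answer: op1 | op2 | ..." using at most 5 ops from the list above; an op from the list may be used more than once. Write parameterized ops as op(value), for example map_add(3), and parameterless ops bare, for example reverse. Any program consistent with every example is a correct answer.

reverse | map_add(-3) | drop(2) | reverse

Check, running the answer program on each example:
  [-34, -12, 18, 16, 26, 43, -1] -> [-1, 43, 26, 16, 18, -12, -34] -> [-4, 40, 23, 13, 15, -15, -37] -> [23, 13, 15, -15, -37] -> [-37, -15, 15, 13, 23]
  [21, -16, -37, -16, -35] -> [-35, -16, -37, -16, 21] -> [-38, -19, -40, -19, 18] -> [-40, -19, 18] -> [18, -19, -40]
  [-49, 20, 24, -49, -38, 24, 31, 22, 17, -34] -> [-34, 17, 22, 31, 24, -38, -49, 24, 20, -49] -> [-37, 14, 19, 28, 21, -41, -52, 21, 17, -52] -> [19, 28, 21, -41, -52, 21, 17, -52] -> [-52, 17, 21, -52, -41, 21, 28, 19]
  [20, 46, 43, 21, 36, -26, 19, 47, 12, -43] -> [-43, 12, 47, 19, -26, 36, 21, 43, 46, 20] -> [-46, 9, 44, 16, -29, 33, 18, 40, 43, 17] -> [44, 16, -29, 33, 18, 40, 43, 17] -> [17, 43, 40, 18, 33, -29, 16, 44]
  [-25, 13, 40, 12, -28] -> [-28, 12, 40, 13, -25] -> [-31, 9, 37, 10, -28] -> [37, 10, -28] -> [-28, 10, 37]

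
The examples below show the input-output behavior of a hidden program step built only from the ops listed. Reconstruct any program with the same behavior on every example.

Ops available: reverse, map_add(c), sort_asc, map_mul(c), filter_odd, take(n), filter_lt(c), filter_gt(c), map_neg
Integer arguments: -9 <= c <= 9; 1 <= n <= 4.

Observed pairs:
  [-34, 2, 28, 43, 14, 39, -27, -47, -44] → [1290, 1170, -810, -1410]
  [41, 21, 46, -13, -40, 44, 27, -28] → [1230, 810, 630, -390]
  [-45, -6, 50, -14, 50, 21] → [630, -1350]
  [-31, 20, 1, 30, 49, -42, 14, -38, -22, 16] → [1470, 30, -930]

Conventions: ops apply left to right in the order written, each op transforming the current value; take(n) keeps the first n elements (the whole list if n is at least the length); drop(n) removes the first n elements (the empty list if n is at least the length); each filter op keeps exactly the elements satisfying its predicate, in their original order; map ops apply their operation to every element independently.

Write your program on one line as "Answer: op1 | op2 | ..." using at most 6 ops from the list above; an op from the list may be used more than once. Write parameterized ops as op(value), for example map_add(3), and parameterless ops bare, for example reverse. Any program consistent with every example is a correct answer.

sort_asc | filter_odd | map_mul(-6) | sort_asc | map_mul(-5)

Check, running the answer program on each example:
  [-34, 2, 28, 43, 14, 39, -27, -47, -44] -> [-47, -44, -34, -27, 2, 14, 28, 39, 43] -> [-47, -27, 39, 43] -> [282, 162, -234, -258] -> [-258, -234, 162, 282] -> [1290, 1170, -810, -1410]
  [41, 21, 46, -13, -40, 44, 27, -28] -> [-40, -28, -13, 21, 27, 41, 44, 46] -> [-13, 21, 27, 41] -> [78, -126, -162, -246] -> [-246, -162, -126, 78] -> [1230, 810, 630, -390]
  [-45, -6, 50, -14, 50, 21] -> [-45, -14, -6, 21, 50, 50] -> [-45, 21] -> [270, -126] -> [-126, 270] -> [630, -1350]
  [-31, 20, 1, 30, 49, -42, 14, -38, -22, 16] -> [-42, -38, -31, -22, 1, 14, 16, 20, 30, 49] -> [-31, 1, 49] -> [186, -6, -294] -> [-294, -6, 186] -> [1470, 30, -930]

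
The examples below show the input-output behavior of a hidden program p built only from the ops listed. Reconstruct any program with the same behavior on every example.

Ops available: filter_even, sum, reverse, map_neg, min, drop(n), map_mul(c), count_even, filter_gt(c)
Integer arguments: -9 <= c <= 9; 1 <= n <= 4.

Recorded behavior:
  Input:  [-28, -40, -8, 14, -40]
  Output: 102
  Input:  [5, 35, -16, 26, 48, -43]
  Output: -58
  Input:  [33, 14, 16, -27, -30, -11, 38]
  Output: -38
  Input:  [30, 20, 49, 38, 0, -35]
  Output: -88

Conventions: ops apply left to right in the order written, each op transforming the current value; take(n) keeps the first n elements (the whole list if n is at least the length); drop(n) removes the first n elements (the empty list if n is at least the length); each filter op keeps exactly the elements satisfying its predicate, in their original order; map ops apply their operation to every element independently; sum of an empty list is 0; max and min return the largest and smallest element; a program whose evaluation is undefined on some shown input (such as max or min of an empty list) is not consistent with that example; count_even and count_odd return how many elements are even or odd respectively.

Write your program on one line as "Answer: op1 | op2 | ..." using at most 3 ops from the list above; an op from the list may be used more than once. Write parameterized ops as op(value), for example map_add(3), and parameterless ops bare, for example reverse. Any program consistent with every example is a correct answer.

map_neg | filter_even | sum

Check, running the answer program on each example:
  [-28, -40, -8, 14, -40] -> [28, 40, 8, -14, 40] -> [28, 40, 8, -14, 40] -> 102
  [5, 35, -16, 26, 48, -43] -> [-5, -35, 16, -26, -48, 43] -> [16, -26, -48] -> -58
  [33, 14, 16, -27, -30, -11, 38] -> [-33, -14, -16, 27, 30, 11, -38] -> [-14, -16, 30, -38] -> -38
  [30, 20, 49, 38, 0, -35] -> [-30, -20, -49, -38, 0, 35] -> [-30, -20, -38, 0] -> -88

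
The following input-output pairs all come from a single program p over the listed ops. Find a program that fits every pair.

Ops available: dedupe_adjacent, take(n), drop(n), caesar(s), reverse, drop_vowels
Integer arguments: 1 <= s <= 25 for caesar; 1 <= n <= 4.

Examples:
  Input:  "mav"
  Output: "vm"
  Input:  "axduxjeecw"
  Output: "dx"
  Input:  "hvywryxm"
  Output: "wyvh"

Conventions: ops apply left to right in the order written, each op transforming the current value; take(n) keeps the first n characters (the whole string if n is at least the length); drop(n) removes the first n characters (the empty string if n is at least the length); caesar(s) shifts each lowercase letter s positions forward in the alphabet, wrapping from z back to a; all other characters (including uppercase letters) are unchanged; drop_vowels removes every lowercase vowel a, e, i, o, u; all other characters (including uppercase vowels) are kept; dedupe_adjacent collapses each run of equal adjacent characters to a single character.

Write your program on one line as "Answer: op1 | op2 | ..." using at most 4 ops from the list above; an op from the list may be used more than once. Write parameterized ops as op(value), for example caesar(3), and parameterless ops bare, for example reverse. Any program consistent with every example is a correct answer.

dedupe_adjacent | take(4) | drop_vowels | reverse

Check, running the answer program on each example:
  "mav" -> "mav" -> "mav" -> "mv" -> "vm"
  "axduxjeecw" -> "axduxjecw" -> "axdu" -> "xd" -> "dx"
  "hvywryxm" -> "hvywryxm" -> "hvyw" -> "hvyw" -> "wyvh"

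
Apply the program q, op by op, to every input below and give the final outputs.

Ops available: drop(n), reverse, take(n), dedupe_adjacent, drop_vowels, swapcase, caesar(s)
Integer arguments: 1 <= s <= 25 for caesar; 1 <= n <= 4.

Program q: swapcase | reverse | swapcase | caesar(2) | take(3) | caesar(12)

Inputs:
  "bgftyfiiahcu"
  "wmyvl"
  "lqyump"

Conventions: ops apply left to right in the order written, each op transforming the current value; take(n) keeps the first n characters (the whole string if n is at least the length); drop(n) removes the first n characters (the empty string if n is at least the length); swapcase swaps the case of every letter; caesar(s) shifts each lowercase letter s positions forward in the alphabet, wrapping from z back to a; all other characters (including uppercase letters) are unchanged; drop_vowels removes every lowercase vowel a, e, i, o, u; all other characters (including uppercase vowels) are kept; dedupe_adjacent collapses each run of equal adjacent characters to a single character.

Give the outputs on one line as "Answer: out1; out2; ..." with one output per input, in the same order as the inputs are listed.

Execution, op by op:
  "bgftyfiiahcu" -> "BGFTYFIIAHCU" -> "UCHAIIFYTFGB" -> "uchaiifytfgb" -> "wejckkhavhid" -> "wej" -> "iqv"
  "wmyvl" -> "WMYVL" -> "LVYMW" -> "lvymw" -> "nxaoy" -> "nxa" -> "zjm"
  "lqyump" -> "LQYUMP" -> "PMUYQL" -> "pmuyql" -> "rowasn" -> "row" -> "dai"

"iqv"; "zjm"; "dai"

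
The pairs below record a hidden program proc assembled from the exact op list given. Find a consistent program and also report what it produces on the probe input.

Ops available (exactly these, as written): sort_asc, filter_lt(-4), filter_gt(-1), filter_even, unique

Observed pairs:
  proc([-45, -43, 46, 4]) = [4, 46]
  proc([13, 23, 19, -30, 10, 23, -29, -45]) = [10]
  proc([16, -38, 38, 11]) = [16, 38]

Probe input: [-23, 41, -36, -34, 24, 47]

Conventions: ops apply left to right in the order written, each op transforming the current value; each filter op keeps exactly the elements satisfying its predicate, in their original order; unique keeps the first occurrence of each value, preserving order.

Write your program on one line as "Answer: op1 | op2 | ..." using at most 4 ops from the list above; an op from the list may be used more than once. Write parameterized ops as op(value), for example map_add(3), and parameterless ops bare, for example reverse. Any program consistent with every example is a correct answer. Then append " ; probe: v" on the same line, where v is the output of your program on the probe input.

filter_gt(-1) | filter_even | sort_asc ; probe: [24]

Check, running the answer program on each example:
  [-45, -43, 46, 4] -> [46, 4] -> [46, 4] -> [4, 46]
  [13, 23, 19, -30, 10, 23, -29, -45] -> [13, 23, 19, 10, 23] -> [10] -> [10]
  [16, -38, 38, 11] -> [16, 38, 11] -> [16, 38] -> [16, 38]
  probe: [-23, 41, -36, -34, 24, 47] -> [41, 24, 47] -> [24] -> [24]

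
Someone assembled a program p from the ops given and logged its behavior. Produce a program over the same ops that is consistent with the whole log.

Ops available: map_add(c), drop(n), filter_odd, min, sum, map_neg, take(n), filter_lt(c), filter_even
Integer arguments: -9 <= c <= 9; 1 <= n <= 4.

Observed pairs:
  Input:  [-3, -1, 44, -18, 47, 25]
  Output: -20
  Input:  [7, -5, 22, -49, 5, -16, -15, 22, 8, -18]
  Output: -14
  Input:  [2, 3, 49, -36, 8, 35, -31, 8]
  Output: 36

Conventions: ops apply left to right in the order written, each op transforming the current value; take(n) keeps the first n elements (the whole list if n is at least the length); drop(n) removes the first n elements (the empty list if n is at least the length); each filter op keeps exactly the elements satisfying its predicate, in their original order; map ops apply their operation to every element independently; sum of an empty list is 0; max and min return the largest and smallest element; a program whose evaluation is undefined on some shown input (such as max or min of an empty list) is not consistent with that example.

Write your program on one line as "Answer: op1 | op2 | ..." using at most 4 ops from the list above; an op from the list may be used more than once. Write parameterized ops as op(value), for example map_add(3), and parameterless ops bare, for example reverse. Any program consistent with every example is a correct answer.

map_add(-8) | take(3) | filter_odd | sum

Check, running the answer program on each example:
  [-3, -1, 44, -18, 47, 25] -> [-11, -9, 36, -26, 39, 17] -> [-11, -9, 36] -> [-11, -9] -> -20
  [7, -5, 22, -49, 5, -16, -15, 22, 8, -18] -> [-1, -13, 14, -57, -3, -24, -23, 14, 0, -26] -> [-1, -13, 14] -> [-1, -13] -> -14
  [2, 3, 49, -36, 8, 35, -31, 8] -> [-6, -5, 41, -44, 0, 27, -39, 0] -> [-6, -5, 41] -> [-5, 41] -> 36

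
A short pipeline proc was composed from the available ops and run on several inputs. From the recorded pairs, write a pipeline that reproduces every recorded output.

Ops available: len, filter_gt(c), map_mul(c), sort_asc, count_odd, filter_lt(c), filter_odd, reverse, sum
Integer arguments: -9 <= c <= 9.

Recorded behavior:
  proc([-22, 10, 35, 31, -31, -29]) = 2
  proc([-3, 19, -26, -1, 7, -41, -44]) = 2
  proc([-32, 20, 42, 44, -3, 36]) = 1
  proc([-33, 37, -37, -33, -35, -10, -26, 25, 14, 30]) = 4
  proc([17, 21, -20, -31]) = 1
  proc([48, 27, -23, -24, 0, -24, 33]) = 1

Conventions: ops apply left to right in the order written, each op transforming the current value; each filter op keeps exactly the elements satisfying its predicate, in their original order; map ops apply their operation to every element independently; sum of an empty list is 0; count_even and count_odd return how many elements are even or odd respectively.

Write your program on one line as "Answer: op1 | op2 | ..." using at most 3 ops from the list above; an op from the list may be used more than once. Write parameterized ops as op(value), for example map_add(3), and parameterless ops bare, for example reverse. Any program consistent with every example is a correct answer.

filter_lt(-2) | filter_odd | len

Check, running the answer program on each example:
  [-22, 10, 35, 31, -31, -29] -> [-22, -31, -29] -> [-31, -29] -> 2
  [-3, 19, -26, -1, 7, -41, -44] -> [-3, -26, -41, -44] -> [-3, -41] -> 2
  [-32, 20, 42, 44, -3, 36] -> [-32, -3] -> [-3] -> 1
  [-33, 37, -37, -33, -35, -10, -26, 25, 14, 30] -> [-33, -37, -33, -35, -10, -26] -> [-33, -37, -33, -35] -> 4
  [17, 21, -20, -31] -> [-20, -31] -> [-31] -> 1
  [48, 27, -23, -24, 0, -24, 33] -> [-23, -24, -24] -> [-23] -> 1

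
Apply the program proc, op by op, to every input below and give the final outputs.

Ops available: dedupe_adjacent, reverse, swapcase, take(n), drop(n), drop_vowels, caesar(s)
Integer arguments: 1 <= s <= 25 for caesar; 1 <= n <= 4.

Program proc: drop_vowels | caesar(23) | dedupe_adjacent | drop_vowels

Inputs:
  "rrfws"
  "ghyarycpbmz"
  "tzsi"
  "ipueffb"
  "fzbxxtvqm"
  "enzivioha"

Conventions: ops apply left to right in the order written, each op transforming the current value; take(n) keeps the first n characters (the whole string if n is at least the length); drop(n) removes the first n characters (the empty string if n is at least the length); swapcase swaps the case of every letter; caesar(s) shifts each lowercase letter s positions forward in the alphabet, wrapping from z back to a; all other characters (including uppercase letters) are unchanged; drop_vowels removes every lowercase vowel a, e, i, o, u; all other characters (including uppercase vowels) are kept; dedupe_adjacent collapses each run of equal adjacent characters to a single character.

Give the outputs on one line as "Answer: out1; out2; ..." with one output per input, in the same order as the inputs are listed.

"ctp"; "dvvzmyjw"; "qwp"; "mcy"; "cwyqsnj"; "kws"

Execution, op by op:
  "rrfws" -> "rrfws" -> "ooctp" -> "octp" -> "ctp"
  "ghyarycpbmz" -> "ghyrycpbmz" -> "devovzmyjw" -> "devovzmyjw" -> "dvvzmyjw"
  "tzsi" -> "tzs" -> "qwp" -> "qwp" -> "qwp"
  "ipueffb" -> "pffb" -> "mccy" -> "mcy" -> "mcy"
  "fzbxxtvqm" -> "fzbxxtvqm" -> "cwyuuqsnj" -> "cwyuqsnj" -> "cwyqsnj"
  "enzivioha" -> "nzvh" -> "kwse" -> "kwse" -> "kws"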